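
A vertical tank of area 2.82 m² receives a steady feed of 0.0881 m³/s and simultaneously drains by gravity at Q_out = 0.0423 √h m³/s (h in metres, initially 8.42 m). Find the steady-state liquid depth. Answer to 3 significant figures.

Accumulation of liquid (constant cross-section A): A dh/dt = Q_in − 0.0423 √h. At steady state dh/dt = 0:
Q_in = 0.0423 √h_ss ⇒ √h_ss = 0.0881/0.0423 = 2.0827.
h_ss = 2.0827² = 4.3378 m. (Since h₀ = 8.42 m > h_ss, the level will fall toward this value.)

4.34 m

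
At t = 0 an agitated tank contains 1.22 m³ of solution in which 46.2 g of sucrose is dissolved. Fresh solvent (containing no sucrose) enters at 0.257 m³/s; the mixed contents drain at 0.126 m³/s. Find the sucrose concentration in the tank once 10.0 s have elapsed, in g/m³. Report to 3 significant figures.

Let m(t) be the amount of sucrose. Volume: V(t) = V₀ + (Q_in − Q_out) t = 1.22 + 0.13100 t; V(10.0) = 2.5300 m³.
No sucrose enters, so dm/dt = −Q_out · (m/V).
Separate: dm/m = −Q_out dt/V(t) ⇒ ln(m/m₀) = −(Q_out/(Q_in−Q_out)) ln(V/V₀).
m = m₀ (V₀/V)^(Q_out/(Q_in−Q_out)) = 46.2 × (1.22/2.5300)^(0.96183) = 22.907 g.
C = m/V = 22.907/2.5300 = 9.0542 g/m³.

9.05 g/m³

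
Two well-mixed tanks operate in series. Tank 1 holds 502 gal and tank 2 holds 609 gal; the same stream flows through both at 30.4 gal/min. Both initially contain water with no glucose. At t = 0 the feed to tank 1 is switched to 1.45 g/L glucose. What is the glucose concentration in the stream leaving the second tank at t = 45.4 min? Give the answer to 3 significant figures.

Species balance on tank i: dCᵢ/dt = (Cᵢ₋₁ − Cᵢ)/τᵢ with τᵢ = Vᵢ/Q.
τ₁ = 502/30.4 = 16.513 min; τ₂ = 609/30.4 = 20.033 min.
Tank 1: C₁ = C_in(1 − e^(−t/τ₁)). Tank 2 (τ₁ ≠ τ₂): C₂ = C_in[1 − (τ₁ e^(−t/τ₁) − τ₂ e^(−t/τ₂))/(τ₁ − τ₂)].
At t = 45.4: e^(−t/τ₁) = 0.063971, e^(−t/τ₂) = 0.10370.
C₂ = 1.45·[1 − (16.513·0.063971 − 20.033·0.10370)/(-3.5197)] = 1.45·0.70992 = 1.0294 g/L.

1.03 g/L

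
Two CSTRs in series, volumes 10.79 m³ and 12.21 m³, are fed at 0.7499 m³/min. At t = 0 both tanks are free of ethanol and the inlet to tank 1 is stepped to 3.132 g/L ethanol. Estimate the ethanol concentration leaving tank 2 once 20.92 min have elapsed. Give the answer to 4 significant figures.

Species balance on tank i: dCᵢ/dt = (Cᵢ₋₁ − Cᵢ)/τᵢ with τᵢ = Vᵢ/Q.
τ₁ = 10.79/0.7499 = 14.3886 min; τ₂ = 12.21/0.7499 = 16.2822 min.
Tank 1: C₁ = C_in(1 − e^(−t/τ₁)). Tank 2 (τ₁ ≠ τ₂): C₂ = C_in[1 − (τ₁ e^(−t/τ₁) − τ₂ e^(−t/τ₂))/(τ₁ − τ₂)].
At t = 20.92: e^(−t/τ₁) = 0.233650, e^(−t/τ₂) = 0.276695.
C₂ = 3.132·[1 − (14.3886·0.233650 − 16.2822·0.276695)/(-1.89359)] = 3.132·0.396228 = 1.24099 g/L.

1.241 g/L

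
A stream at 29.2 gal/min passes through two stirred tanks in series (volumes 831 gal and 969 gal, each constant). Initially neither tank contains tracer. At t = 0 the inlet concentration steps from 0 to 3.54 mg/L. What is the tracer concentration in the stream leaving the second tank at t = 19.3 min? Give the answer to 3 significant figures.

0.464 mg/L

Time constants: τᵢ = Vᵢ/Q for each well-mixed tank.
τ₁ = 831/29.2 = 28.459 min; τ₂ = 969/29.2 = 33.185 min.
Tank 1: C₁ = C_in(1 − e^(−t/τ₁)). Tank 2 (τ₁ ≠ τ₂): C₂ = C_in[1 − (τ₁ e^(−t/τ₁) − τ₂ e^(−t/τ₂))/(τ₁ − τ₂)].
At t = 19.3: e^(−t/τ₁) = 0.50754, e^(−t/τ₂) = 0.55901.
C₂ = 3.54·[1 − (28.459·0.50754 − 33.185·0.55901)/(-4.7260)] = 3.54·0.13108 = 0.46404 mg/L.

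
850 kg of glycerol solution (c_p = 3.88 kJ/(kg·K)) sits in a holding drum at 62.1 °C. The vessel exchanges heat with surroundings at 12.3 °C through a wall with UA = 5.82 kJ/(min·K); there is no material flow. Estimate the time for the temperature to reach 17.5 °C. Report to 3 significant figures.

Heat balance on the well-mixed liquid: M c_p dT/dt = −UA(T − T_amb).
τ = M c_p/UA = 566.67 min; T_ss = T_amb = 12.300 °C.
T(t) = T_ss + (T₀ − T_ss)e^(−t/τ); set T = 17.5:
t = −τ ln[(T − T_ss)/(T₀ − T_ss)] = −566.67 · ln(0.10442) = 1280.3 min.

1280 min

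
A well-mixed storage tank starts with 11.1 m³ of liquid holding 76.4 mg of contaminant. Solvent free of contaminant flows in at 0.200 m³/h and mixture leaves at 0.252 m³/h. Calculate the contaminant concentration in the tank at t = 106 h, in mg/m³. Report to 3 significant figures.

Let m(t) be the amount of contaminant. Volume: V(t) = V₀ + (Q_in − Q_out) t = 11.1 − 0.052000 t; V(106) = 5.5880 m³.
Solute balance: dm/dt = 0 − Q_out C = −Q_out m/V(t).
dm/m = −Q_out dt/(V₀ − 0.052000 t); integrating gives ln(m/m₀) = −(Q_out/(Q_in−Q_out)) ln(V/V₀).
m = m₀ (V₀/V)^(Q_out/(Q_in−Q_out)) = 76.4 × (11.1/5.5880)^(-4.8462) = 2.7455 mg.
C = m/V = 2.7455/5.5880 = 0.49132 mg/m³.

0.491 mg/m³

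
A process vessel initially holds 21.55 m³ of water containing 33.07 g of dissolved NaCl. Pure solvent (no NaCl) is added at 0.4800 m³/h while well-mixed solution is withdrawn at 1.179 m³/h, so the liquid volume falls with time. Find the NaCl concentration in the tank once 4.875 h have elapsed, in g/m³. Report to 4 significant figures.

1.363 g/m³

Total volume: dV/dt = Q_in − Q_out = -0.699000 m³/h, so V(t) = 21.55 − 0.699000 t and V(4.875) = 18.1424 m³.
No NaCl enters, so dm/dt = −Q_out · (m/V).
Separate: dm/m = −Q_out dt/V(t) ⇒ ln(m/m₀) = −(Q_out/(Q_in−Q_out)) ln(V/V₀).
m = m₀ (V₀/V)^(Q_out/(Q_in−Q_out)) = 33.07 × (21.55/18.1424)^(-1.68670) = 24.7371 g.
C = m/V = 24.7371/18.1424 = 1.36350 g/m³.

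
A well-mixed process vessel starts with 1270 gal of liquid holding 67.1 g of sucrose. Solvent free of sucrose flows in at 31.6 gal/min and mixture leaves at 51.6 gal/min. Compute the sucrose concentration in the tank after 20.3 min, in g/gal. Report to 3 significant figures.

0.0287 g/gal

Let m(t) be the amount of sucrose. Volume: V(t) = V₀ + (Q_in − Q_out) t = 1270 − 20.000 t; V(20.3) = 864.00 gal.
Solute balance: dm/dt = 0 − Q_out C = −Q_out m/V(t).
dm/m = −Q_out dt/(V₀ − 20.000 t); integrating gives ln(m/m₀) = −(Q_out/(Q_in−Q_out)) ln(V/V₀).
m = m₀ (V₀/V)^(Q_out/(Q_in−Q_out)) = 67.1 × (1270/864.00)^(-2.5800) = 24.838 g.
C = m/V = 24.838/864.00 = 0.028748 g/gal.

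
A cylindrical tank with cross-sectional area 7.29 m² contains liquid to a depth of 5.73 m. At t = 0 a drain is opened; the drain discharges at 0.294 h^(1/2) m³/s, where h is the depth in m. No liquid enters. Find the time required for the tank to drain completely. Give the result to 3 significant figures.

119 s

With no inflow, A dh/dt = −0.294 √h.
∫ h^(−1/2) dh = −(0.294/A) ∫ dt, giving 2√h = 2√h₀ − (0.294/A) t.
Set h = 0: 2√h₀ = (0.294/A) t_empty ⇒ t_empty = 2A√h₀/0.294.
t_empty = 2·7.29·√5.73/0.294 = 14.580·2.3937/0.294 = 118.71 s.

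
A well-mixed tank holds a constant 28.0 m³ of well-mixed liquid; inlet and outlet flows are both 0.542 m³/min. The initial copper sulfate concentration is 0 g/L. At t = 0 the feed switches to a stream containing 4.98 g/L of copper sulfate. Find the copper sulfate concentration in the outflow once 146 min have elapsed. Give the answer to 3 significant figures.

Accumulation = in − out for the solute gives V dC/dt = Q(C_in − C).
So dC/dt = (C_in − C)/τ with τ = V/Q = 28.0/0.542 = 51.661 min.
Integrating: C(t) = C_in + (C₀ − C_in) e^(−t/τ).
C(146) = 4.98 + (0 − 4.98)·e^(−146/51.661) = 4.98 + (-4.9800)·0.059241 = 4.6850 g/L.

4.68 g/L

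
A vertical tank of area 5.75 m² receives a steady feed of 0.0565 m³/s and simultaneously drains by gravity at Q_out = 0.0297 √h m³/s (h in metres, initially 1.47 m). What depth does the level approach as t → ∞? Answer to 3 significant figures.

A dh/dt = Q_in − 0.0297 √h. Steady state requires inflow = outflow:
Q_in = 0.0297 √h_ss ⇒ √h_ss = 0.0565/0.0297 = 1.9024.
h_ss = 1.9024² = 3.6190 m. (Since h₀ = 1.47 m < h_ss, the level will rise toward this value.)

3.62 m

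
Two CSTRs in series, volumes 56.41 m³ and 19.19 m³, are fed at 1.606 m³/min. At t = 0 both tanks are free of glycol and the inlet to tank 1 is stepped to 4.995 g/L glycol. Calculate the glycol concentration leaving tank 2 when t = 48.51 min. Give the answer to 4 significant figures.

Species balance on tank i: dCᵢ/dt = (Cᵢ₋₁ − Cᵢ)/τᵢ with τᵢ = Vᵢ/Q.
τ₁ = 56.41/1.606 = 35.1245 min; τ₂ = 19.19/1.606 = 11.9489 min.
Tank 1: C₁ = C_in(1 − e^(−t/τ₁)). Tank 2 (τ₁ ≠ τ₂): C₂ = C_in[1 − (τ₁ e^(−t/τ₁) − τ₂ e^(−t/τ₂))/(τ₁ − τ₂)].
At t = 48.51: e^(−t/τ₁) = 0.251305, e^(−t/τ₂) = 0.0172529.
C₂ = 4.995·[1 − (35.1245·0.251305 − 11.9489·0.0172529)/(23.1756)] = 4.995·0.628021 = 3.13696 g/L.

3.137 g/L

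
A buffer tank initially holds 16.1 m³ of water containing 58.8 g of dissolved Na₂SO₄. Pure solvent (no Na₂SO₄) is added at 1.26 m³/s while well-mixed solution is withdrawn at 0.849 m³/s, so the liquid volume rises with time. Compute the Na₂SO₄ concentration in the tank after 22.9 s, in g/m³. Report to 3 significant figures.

0.891 g/m³

Let m(t) be the amount of Na₂SO₄. Volume: V(t) = V₀ + (Q_in − Q_out) t = 16.1 + 0.41100 t; V(22.9) = 25.512 m³.
Species balance (pure solvent in): dm/dt = −Q_out · m/V(t).
Separate: dm/m = −Q_out dt/V(t) ⇒ ln(m/m₀) = −(Q_out/(Q_in−Q_out)) ln(V/V₀).
m = m₀ (V₀/V)^(Q_out/(Q_in−Q_out)) = 58.8 × (16.1/25.512)^(2.0657) = 22.720 g.
C = m/V = 22.720/25.512 = 0.89057 g/m³.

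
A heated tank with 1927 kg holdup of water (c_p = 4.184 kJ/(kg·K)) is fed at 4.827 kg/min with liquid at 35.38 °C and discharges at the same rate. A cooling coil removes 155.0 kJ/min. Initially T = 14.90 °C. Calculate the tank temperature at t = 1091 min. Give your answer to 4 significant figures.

26.87 °C

M c_p dT/dt = ṁ c_p (T_in − T) − Q̇.
Rearrange: dT/dt = (T_ss − T)/τ with τ = M/ṁ = 399.213 min and T_ss = T_in − Q̇/(ṁ c_p) = 27.7053 °C.
Integrating: T(t) = T_ss + (T₀ − T_ss) e^(−t/τ).
T(1091) = 27.7053 + (-12.8053)·e^(−1091/399.213) = 27.7053 + (-12.8053)·0.0650318 = 26.8725 °C.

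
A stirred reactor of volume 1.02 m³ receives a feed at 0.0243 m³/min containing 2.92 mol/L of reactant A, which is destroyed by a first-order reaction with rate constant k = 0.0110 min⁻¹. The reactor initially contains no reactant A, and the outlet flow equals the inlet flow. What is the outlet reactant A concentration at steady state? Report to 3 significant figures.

Species balance: V dC/dt = Q C_in − Q C − k V C.
At steady state: 0 = Q C_in − (Q + kV) C_ss, so C_ss = Q C_in/(Q + kV).
C_ss = 0.0243·2.92/(0.0243 + 0.0110·1.02) = 0.070956/0.035520 = 1.9976 mol/L.

2.00 mol/L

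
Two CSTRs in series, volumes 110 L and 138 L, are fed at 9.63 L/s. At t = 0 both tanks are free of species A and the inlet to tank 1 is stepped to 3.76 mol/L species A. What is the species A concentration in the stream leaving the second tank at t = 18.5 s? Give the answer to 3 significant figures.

1.59 mol/L

Species balance on tank i: dCᵢ/dt = (Cᵢ₋₁ − Cᵢ)/τᵢ with τᵢ = Vᵢ/Q.
τ₁ = 110/9.63 = 11.423 s; τ₂ = 138/9.63 = 14.330 s.
Solving the cascade with C₁(0)=C₂(0)=0 gives C₂(t) = C_in[1 − (τ₁ e^(−t/τ₁) − τ₂ e^(−t/τ₂))/(τ₁ − τ₂)].
At t = 18.5: e^(−t/τ₁) = 0.19798, e^(−t/τ₂) = 0.27500.
C₂ = 3.76·[1 − (11.423·0.19798 − 14.330·0.27500)/(-2.9076)] = 3.76·0.42241 = 1.5883 mol/L.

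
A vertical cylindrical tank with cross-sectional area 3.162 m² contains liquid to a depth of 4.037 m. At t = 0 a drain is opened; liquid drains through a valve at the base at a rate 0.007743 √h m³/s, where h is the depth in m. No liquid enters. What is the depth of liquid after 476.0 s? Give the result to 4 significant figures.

2.035 m

Volume balance on the tank: A dh/dt = −0.007743 √h.
This is separable: 2 d(√h)/dt = −0.007743/A, so √h = √h₀ − (0.007743/(2A)) t.
√h = √4.037 − 0.007743·476.0/(2·3.162) = 2.00923 − 0.582806 = 1.42642.
h = 1.42642² = 2.03468 m.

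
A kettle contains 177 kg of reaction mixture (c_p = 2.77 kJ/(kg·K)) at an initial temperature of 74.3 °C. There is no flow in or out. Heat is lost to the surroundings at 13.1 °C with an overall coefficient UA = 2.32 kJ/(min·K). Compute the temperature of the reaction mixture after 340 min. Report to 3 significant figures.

Lumped-capacitance energy balance: M c_p dT/dt = UA(T_amb − T).
dT/dt = (T_ss − T)/τ with T_ss = T_amb = 13.100 °C, τ = M c_p/UA = 177·2.77/2.32 = 211.33 min.
T approaches T_ss exponentially: T(t) = T_ss + (T₀ − T_ss) e^(−t/τ).
T(340) = 13.100 + (61.200)·0.20012 = 25.347 °C.

25.3 °C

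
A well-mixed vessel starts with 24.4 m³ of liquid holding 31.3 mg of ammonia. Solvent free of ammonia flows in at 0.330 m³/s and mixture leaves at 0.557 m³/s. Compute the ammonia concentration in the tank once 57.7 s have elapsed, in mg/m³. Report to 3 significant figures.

Total volume: dV/dt = Q_in − Q_out = -0.22700 m³/s, so V(t) = 24.4 − 0.22700 t and V(57.7) = 11.302 m³.
No ammonia enters, so dm/dt = −Q_out · (m/V).
dm/m = −Q_out dt/(V₀ − 0.22700 t); integrating gives ln(m/m₀) = −(Q_out/(Q_in−Q_out)) ln(V/V₀).
m = m₀ (V₀/V)^(Q_out/(Q_in−Q_out)) = 31.3 × (24.4/11.302)^(-2.4537) = 4.7362 mg.
C = m/V = 4.7362/11.302 = 0.41905 mg/m³.

0.419 mg/m³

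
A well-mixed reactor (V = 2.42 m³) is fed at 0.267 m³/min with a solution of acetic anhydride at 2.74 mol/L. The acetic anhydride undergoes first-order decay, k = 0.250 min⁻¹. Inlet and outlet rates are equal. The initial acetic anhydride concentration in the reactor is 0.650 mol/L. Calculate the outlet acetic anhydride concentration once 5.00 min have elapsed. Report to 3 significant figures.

0.808 mol/L

Species balance: V dC/dt = Q C_in − Q C − k V C.
This is linear with rate a = Q/V + k = 0.36033 min⁻¹.
C_ss = Q C_in/(Q + kV) = 0.83897 mol/L; C(t) = C_ss + (C₀ − C_ss) e^(−a t).
C(5.00) = 0.83897 + (-0.18897)·e^(−0.36033·5.00) = 0.83897 + (-0.18897)·0.16503 = 0.80778 mol/L.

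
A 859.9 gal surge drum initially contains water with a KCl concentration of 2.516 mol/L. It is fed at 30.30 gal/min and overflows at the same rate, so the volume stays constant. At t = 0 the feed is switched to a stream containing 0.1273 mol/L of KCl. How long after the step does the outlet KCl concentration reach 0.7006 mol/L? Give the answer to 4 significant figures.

Species balance: V dC/dt = Q(C_in − C) ⇒ τ = V/Q = 28.3795 min.
C(t) = C_in + (C₀ − C_in) e^(−t/τ). Set C = 0.7006 and solve for t:
e^(−t/τ) = (C − C_in)/(C₀ − C_in) = (0.7006 − 0.1273)/(2.516 − 0.1273) = 0.240005
t = −τ ln(…) = 28.3795 × 1.42710 = 40.5003 min.

40.50 min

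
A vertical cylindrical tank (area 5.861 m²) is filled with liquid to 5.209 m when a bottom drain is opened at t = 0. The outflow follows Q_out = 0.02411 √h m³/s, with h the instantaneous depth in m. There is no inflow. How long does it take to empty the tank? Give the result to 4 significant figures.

1110 s

With no inflow, A dh/dt = −0.02411 √h.
∫ h^(−1/2) dh = −(0.02411/A) ∫ dt, giving 2√h = 2√h₀ − (0.02411/A) t.
Tank is empty when √h = 0: t_empty = 2A√h₀/0.02411.
t_empty = 2·5.861·√5.209/0.02411 = 11.7220·2.28232/0.02411 = 1109.64 s.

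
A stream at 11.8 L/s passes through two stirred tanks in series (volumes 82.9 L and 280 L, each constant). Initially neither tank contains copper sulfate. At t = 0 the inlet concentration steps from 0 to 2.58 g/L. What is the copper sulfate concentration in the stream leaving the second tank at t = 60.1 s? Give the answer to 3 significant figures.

2.29 g/L

Each tank obeys Vᵢ dCᵢ/dt = Q(Cᵢ₋₁ − Cᵢ), so τᵢ = Vᵢ/Q.
τ₁ = 82.9/11.8 = 7.0254 s; τ₂ = 280/11.8 = 23.729 s.
Tank 1: C₁ = C_in(1 − e^(−t/τ₁)). Tank 2 (τ₁ ≠ τ₂): C₂ = C_in[1 − (τ₁ e^(−t/τ₁) − τ₂ e^(−t/τ₂))/(τ₁ − τ₂)].
At t = 60.1: e^(−t/τ₁) = 0.00019265, e^(−t/τ₂) = 0.079437.
C₂ = 2.58·[1 − (7.0254·0.00019265 − 23.729·0.079437)/(-16.703)] = 2.58·0.88723 = 2.2891 g/L.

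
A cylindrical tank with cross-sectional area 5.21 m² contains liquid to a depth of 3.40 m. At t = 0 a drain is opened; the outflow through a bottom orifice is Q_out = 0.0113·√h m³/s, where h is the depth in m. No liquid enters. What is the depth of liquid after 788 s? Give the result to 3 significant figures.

0.979 m

With no inflow, A dh/dt = −0.0113 √h.
This is separable: 2 d(√h)/dt = −0.0113/A, so √h = √h₀ − (0.0113/(2A)) t.
√h = √3.40 − 0.0113·788/(2·5.21) = 1.8439 − 0.85455 = 0.98936.
h = 0.98936² = 0.97883 m.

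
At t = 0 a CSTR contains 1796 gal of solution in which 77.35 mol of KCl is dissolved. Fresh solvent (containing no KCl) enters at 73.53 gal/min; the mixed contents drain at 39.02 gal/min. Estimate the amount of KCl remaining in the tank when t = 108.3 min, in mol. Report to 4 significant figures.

Total volume: dV/dt = Q_in − Q_out = 34.5100 gal/min, so V(t) = 1796 + 34.5100 t and V(108.3) = 5533.43 gal.
No KCl enters, so dm/dt = −Q_out · (m/V).
dm/m = −Q_out dt/(V₀ + 34.5100 t); integrating gives ln(m/m₀) = −(Q_out/(Q_in−Q_out)) ln(V/V₀).
m = m₀ (V₀/V)^(Q_out/(Q_in−Q_out)) = 77.35 × (1796/5533.43)^(1.13069) = 21.6724 mol.

21.67 mol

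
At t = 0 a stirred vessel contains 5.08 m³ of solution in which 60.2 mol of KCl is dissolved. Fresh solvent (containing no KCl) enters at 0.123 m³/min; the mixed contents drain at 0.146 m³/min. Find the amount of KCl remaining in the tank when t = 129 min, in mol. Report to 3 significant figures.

0.230 mol

Let m(t) be the amount of KCl. Volume: V(t) = V₀ + (Q_in − Q_out) t = 5.08 − 0.023000 t; V(129) = 2.1130 m³.
Solute balance: dm/dt = 0 − Q_out C = −Q_out m/V(t).
dm/m = −Q_out dt/(V₀ − 0.023000 t); integrating gives ln(m/m₀) = −(Q_out/(Q_in−Q_out)) ln(V/V₀).
m = m₀ (V₀/V)^(Q_out/(Q_in−Q_out)) = 60.2 × (5.08/2.1130)^(-6.3478) = 0.22977 mol.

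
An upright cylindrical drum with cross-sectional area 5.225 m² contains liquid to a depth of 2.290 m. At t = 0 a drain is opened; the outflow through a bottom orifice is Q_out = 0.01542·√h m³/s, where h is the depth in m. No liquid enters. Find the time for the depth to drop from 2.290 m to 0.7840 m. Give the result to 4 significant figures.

With no inflow, A dh/dt = −0.01542 √h.
∫ h^(−1/2) dh = −(0.01542/A) ∫ dt, giving 2√h = 2√h₀ − (0.01542/A) t.
t = 2A(√h₀ − √h)/0.01542 = 2·5.225·(√2.290 − √0.7840)/0.01542
  = 10.4500 × (1.51327 − 0.885438) / 0.01542 = 425.480 s.

425.5 s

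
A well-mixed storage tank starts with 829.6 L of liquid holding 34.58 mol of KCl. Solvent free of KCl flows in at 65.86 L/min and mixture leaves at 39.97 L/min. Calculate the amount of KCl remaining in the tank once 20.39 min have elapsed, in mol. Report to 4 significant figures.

Let m(t) be the amount of KCl. Volume: V(t) = V₀ + (Q_in − Q_out) t = 829.6 + 25.8900 t; V(20.39) = 1357.50 L.
No KCl enters, so dm/dt = −Q_out · (m/V).
Separate: dm/m = −Q_out dt/V(t) ⇒ ln(m/m₀) = −(Q_out/(Q_in−Q_out)) ln(V/V₀).
m = m₀ (V₀/V)^(Q_out/(Q_in−Q_out)) = 34.58 × (829.6/1357.50)^(1.54384) = 16.1675 mol.

16.17 mol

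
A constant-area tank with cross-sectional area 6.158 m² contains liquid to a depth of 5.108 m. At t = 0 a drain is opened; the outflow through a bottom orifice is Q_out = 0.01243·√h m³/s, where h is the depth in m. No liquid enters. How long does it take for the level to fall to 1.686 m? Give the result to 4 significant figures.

952.8 s

Mass balance (ρ constant): A dh/dt = −0.01243 √h.
Separate and integrate: 2(√h − √h₀) = −(0.01243/A) t.
t = 2A(√h₀ − √h)/0.01243 = 2·6.158·(√5.108 − √1.686)/0.01243
  = 12.3160 × (2.26009 − 1.29846) / 0.01243 = 952.808 s.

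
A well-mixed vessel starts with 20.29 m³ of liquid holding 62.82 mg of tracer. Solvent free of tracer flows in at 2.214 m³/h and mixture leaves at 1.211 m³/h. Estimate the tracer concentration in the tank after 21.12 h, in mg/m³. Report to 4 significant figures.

Let m(t) be the amount of tracer. Volume: V(t) = V₀ + (Q_in − Q_out) t = 20.29 + 1.00300 t; V(21.12) = 41.4734 m³.
Species balance (pure solvent in): dm/dt = −Q_out · m/V(t).
Separate: dm/m = −Q_out dt/V(t) ⇒ ln(m/m₀) = −(Q_out/(Q_in−Q_out)) ln(V/V₀).
m = m₀ (V₀/V)^(Q_out/(Q_in−Q_out)) = 62.82 × (20.29/41.4734)^(1.20738) = 26.4986 mg.
C = m/V = 26.4986/41.4734 = 0.638930 mg/m³.

0.6389 mg/m³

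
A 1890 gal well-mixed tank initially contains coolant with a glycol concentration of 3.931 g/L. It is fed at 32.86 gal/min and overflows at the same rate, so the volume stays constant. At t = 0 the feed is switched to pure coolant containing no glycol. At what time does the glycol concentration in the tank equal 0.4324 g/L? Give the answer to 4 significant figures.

Accumulation = in − out for the solute gives V dC/dt = Q(C_in − C), so τ = V/Q = 57.5167 min.
C(t) = C_in + (C₀ − C_in) e^(−t/τ). Set C = 0.4324 and solve for t:
e^(−t/τ) = (C − C_in)/(C₀ − C_in) = (0.4324 − 0)/(3.931 − 0) = 0.109997
t = −τ ln(…) = 57.5167 × 2.20730 = 126.957 min.

127.0 min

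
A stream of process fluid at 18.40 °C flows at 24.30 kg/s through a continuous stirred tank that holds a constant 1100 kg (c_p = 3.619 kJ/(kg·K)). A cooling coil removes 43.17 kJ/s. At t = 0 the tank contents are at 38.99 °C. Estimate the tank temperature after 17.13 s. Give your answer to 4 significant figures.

First-law balance (no shaft work): M c_p dT/dt = ṁ c_p (T_in − T) − 43.17.
Rearrange: dT/dt = (T_ss − T)/τ with τ = M/ṁ = 45.2675 s and T_ss = T_in − Q̇/(ṁ c_p) = 17.9091 °C.
Solution: T(t) = T_ss + (T₀ − T_ss) e^(−t/τ).
T(17.13) = 17.9091 + (21.0809)·e^(−17.13/45.2675) = 17.9091 + (21.0809)·0.684945 = 32.3484 °C.

32.35 °C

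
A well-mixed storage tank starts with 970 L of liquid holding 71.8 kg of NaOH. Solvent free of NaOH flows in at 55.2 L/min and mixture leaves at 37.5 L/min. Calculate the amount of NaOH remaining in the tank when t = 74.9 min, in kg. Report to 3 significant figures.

11.6 kg

Let m(t) be the amount of NaOH. Volume: V(t) = V₀ + (Q_in − Q_out) t = 970 + 17.700 t; V(74.9) = 2295.7 L.
No NaOH enters, so dm/dt = −Q_out · (m/V).
Separate: dm/m = −Q_out dt/V(t) ⇒ ln(m/m₀) = −(Q_out/(Q_in−Q_out)) ln(V/V₀).
m = m₀ (V₀/V)^(Q_out/(Q_in−Q_out)) = 71.8 × (970/2295.7)^(2.1186) = 11.573 kg.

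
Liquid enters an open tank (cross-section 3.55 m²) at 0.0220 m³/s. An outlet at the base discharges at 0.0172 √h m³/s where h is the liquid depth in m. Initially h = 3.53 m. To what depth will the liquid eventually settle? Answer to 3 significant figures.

1.64 m

Volume balance on the tank: A dh/dt = Q_in − 0.0172 √h. At steady state dh/dt = 0:
Q_in = 0.0172 √h_ss ⇒ √h_ss = 0.0220/0.0172 = 1.2791.
h_ss = 1.2791² = 1.6360 m. (Since h₀ = 3.53 m > h_ss, the level will fall toward this value.)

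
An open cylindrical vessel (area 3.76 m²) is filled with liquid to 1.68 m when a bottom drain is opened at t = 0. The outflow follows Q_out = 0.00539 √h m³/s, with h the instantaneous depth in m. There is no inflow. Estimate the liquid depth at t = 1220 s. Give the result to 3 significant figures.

With no inflow, A dh/dt = −0.00539 √h.
Separate and integrate: 2(√h − √h₀) = −(0.00539/A) t.
√h = √1.68 − 0.00539·1220/(2·3.76) = 1.2961 − 0.87444 = 0.42171.
h = 0.42171² = 0.17784 m.

0.178 m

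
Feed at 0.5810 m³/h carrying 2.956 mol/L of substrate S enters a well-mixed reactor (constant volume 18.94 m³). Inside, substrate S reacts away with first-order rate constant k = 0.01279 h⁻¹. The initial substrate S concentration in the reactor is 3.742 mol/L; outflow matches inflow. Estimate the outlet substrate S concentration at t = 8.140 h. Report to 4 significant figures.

V dC/dt = Q(C_in − C) − k V C.
This is linear with rate a = Q/V + k = 0.0434658 h⁻¹.
C_ss = Q C_in/(Q + kV) = 2.08618 mol/L; C(t) = C_ss + (C₀ − C_ss) e^(−a t).
C(8.140) = 2.08618 + (1.65582)·e^(−0.0434658·8.140) = 2.08618 + (1.65582)·0.702007 = 3.24858 mol/L.

3.249 mol/L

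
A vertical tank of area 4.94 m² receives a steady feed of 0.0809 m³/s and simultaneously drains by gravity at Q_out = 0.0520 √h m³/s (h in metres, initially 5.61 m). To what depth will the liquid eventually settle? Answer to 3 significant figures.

2.42 m

Mass balance (ρ constant): A dh/dt = Q_in − 0.0520 √h. At steady state dh/dt = 0:
Q_in = 0.0520 √h_ss ⇒ √h_ss = 0.0809/0.0520 = 1.5558.
h_ss = 1.5558² = 2.4204 m. (Since h₀ = 5.61 m > h_ss, the level will fall toward this value.)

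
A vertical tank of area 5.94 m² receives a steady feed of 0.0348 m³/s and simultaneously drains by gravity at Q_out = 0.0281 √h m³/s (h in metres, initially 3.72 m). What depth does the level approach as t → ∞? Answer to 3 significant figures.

Level balance: A dh/dt = 0.0348 − 0.0281 √h. Setting dh/dt = 0:
Q_in = 0.0281 √h_ss ⇒ √h_ss = 0.0348/0.0281 = 1.2384.
h_ss = 1.2384² = 1.5337 m. (Since h₀ = 3.72 m > h_ss, the level will fall toward this value.)

1.53 m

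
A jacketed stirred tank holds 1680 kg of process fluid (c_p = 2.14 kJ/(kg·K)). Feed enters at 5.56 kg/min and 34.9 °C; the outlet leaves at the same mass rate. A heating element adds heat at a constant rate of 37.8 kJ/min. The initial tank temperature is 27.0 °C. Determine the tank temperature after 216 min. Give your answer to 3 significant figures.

32.7 °C

Energy balance: M c_p dT/dt = ṁ c_p (T_in − T) + 37.8.
Rearrange: dT/dt = (T_ss − T)/τ with τ = M/ṁ = 302.16 min and T_ss = T_in + Q̇/(ṁ c_p) = 38.077 °C.
Integrating: T(t) = T_ss + (T₀ − T_ss) e^(−t/τ).
T(216) = 38.077 + (-11.077)·e^(−216/302.16) = 38.077 + (-11.077)·0.48926 = 32.657 °C.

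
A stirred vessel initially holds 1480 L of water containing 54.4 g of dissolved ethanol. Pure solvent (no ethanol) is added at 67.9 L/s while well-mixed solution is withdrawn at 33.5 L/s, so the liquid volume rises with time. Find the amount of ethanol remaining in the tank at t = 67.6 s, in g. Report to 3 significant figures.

21.7 g

Let m(t) be the amount of ethanol. Volume: V(t) = V₀ + (Q_in − Q_out) t = 1480 + 34.400 t; V(67.6) = 3805.4 L.
No ethanol enters, so dm/dt = −Q_out · (m/V).
dm/m = −Q_out dt/(V₀ + 34.400 t); integrating gives ln(m/m₀) = −(Q_out/(Q_in−Q_out)) ln(V/V₀).
m = m₀ (V₀/V)^(Q_out/(Q_in−Q_out)) = 54.4 × (1480/3805.4)^(0.97384) = 21.686 g.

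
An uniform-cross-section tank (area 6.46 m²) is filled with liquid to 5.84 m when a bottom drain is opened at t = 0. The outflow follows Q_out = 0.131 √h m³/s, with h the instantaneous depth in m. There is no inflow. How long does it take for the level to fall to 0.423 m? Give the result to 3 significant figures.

174 s

With no inflow, A dh/dt = −0.131 √h.
Separate and integrate: 2(√h − √h₀) = −(0.131/A) t.
t = 2A(√h₀ − √h)/0.131 = 2·6.46·(√5.84 − √0.423)/0.131
  = 12.920 × (2.4166 − 0.65038) / 0.131 = 174.20 s.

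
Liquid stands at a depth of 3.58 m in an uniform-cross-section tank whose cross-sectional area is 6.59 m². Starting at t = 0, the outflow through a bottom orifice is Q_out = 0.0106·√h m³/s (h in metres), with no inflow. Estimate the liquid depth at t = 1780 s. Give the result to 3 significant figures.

0.212 m

A dh/dt = −Q_out = −0.0106 √h.
This is separable: 2 d(√h)/dt = −0.0106/A, so √h = √h₀ − (0.0106/(2A)) t.
√h = √3.58 − 0.0106·1780/(2·6.59) = 1.8921 − 1.4316 = 0.46053.
h = 0.46053² = 0.21208 m.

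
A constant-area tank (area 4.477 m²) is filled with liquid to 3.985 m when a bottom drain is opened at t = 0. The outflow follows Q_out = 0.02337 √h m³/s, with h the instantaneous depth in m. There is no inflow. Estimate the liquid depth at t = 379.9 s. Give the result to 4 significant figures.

A dh/dt = −Q_out = −0.02337 √h.
This is separable: 2 d(√h)/dt = −0.02337/A, so √h = √h₀ − (0.02337/(2A)) t.
√h = √3.985 − 0.02337·379.9/(2·4.477) = 1.99625 − 0.991542 = 1.00470.
h = 1.00470² = 1.00943 m.

1.009 m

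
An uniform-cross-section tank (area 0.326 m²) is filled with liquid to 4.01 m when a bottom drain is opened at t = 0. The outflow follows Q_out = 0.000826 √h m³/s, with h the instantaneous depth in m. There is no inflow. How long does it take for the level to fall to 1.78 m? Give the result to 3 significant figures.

A dh/dt = −Q_out = −0.000826 √h.
∫ h^(−1/2) dh = −(0.000826/A) ∫ dt, giving 2√h = 2√h₀ − (0.000826/A) t.
t = 2A(√h₀ − √h)/0.000826 = 2·0.326·(√4.01 − √1.78)/0.000826
  = 0.65200 × (2.0025 − 1.3342) / 0.000826 = 527.55 s.

528 s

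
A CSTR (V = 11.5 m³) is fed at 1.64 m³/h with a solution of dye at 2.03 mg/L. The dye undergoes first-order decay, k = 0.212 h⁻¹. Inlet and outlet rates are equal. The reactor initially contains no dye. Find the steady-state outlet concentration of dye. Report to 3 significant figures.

Species balance: V dC/dt = Q C_in − Q C − k V C.
Steady state (dC/dt = 0): C_ss = Q C_in/(Q + kV) = C_in/(1 + kV/Q).
C_ss = 1.64·2.03/(1.64 + 0.212·11.5) = 3.3292/4.0780 = 0.81638 mg/L.

0.816 mg/L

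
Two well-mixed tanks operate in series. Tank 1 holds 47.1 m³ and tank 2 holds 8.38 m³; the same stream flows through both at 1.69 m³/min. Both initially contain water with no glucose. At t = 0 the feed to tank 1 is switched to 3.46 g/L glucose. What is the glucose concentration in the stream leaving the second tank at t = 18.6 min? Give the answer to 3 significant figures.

Species balance on tank i: dCᵢ/dt = (Cᵢ₋₁ − Cᵢ)/τᵢ with τᵢ = Vᵢ/Q.
τ₁ = 47.1/1.69 = 27.870 min; τ₂ = 8.38/1.69 = 4.9586 min.
Solving the cascade with C₁(0)=C₂(0)=0 gives C₂(t) = C_in[1 − (τ₁ e^(−t/τ₁) − τ₂ e^(−t/τ₂))/(τ₁ − τ₂)].
At t = 18.6: e^(−t/τ₁) = 0.51305, e^(−t/τ₂) = 0.023493.
C₂ = 3.46·[1 − (27.870·0.51305 − 4.9586·0.023493)/(22.911)] = 3.46·0.38100 = 1.3183 g/L.

1.32 g/L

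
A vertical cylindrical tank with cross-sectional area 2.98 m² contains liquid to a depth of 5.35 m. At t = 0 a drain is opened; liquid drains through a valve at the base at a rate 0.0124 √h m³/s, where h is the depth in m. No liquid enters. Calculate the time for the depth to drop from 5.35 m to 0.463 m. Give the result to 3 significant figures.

Mass balance (ρ constant): A dh/dt = −0.0124 √h.
∫ h^(−1/2) dh = −(0.0124/A) ∫ dt, giving 2√h = 2√h₀ − (0.0124/A) t.
t = 2A(√h₀ − √h)/0.0124 = 2·2.98·(√5.35 − √0.463)/0.0124
  = 5.9600 × (2.3130 − 0.68044) / 0.0124 = 784.68 s.

785 s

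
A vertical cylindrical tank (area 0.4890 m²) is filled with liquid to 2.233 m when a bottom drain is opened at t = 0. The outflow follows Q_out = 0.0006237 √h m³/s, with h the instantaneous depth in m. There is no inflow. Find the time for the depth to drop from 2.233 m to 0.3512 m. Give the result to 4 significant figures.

1414 s

With no inflow, A dh/dt = −0.0006237 √h.
This is separable: 2 d(√h)/dt = −0.0006237/A, so √h = √h₀ − (0.0006237/(2A)) t.
t = 2A(√h₀ − √h)/0.0006237 = 2·0.4890·(√2.233 − √0.3512)/0.0006237
  = 0.978000 × (1.49432 − 0.592621) / 0.0006237 = 1413.92 s.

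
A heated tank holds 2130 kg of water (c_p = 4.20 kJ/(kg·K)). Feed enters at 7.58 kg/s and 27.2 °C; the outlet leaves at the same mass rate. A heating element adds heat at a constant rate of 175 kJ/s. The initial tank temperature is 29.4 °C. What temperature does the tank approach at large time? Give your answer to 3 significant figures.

32.7 °C

M c_p dT/dt = ṁ c_p (T_in − T) + Q̇.
At steady state dT/dt = 0 ⇒ T_ss = T_in + Q̇/(ṁ c_p) = 27.2 + 175/(7.58·4.20) = 32.697 °C.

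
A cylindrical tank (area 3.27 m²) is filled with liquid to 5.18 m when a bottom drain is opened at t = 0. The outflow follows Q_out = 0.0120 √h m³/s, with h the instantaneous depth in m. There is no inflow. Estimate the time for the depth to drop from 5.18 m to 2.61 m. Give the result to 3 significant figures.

A dh/dt = −Q_out = −0.0120 √h.
Separate and integrate: 2(√h − √h₀) = −(0.0120/A) t.
t = 2A(√h₀ − √h)/0.0120 = 2·3.27·(√5.18 − √2.61)/0.0120
  = 6.5400 × (2.2760 − 1.6155) / 0.0120 = 359.92 s.

360 s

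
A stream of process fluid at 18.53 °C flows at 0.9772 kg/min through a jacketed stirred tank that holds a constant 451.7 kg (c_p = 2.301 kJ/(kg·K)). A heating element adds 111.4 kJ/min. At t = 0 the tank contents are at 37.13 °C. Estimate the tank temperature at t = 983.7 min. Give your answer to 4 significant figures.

Heat balance on the well-mixed liquid: M c_p dT/dt = ṁ c_p (T_in − T) + 111.4.
Rearrange: dT/dt = (T_ss − T)/τ with τ = M/ṁ = 462.239 min and T_ss = T_in + Q̇/(ṁ c_p) = 68.0733 °C.
This is linear first-order; T(t) = T_ss + (T₀ − T_ss) e^(−t/τ).
T(983.7) = 68.0733 + (-30.9433)·e^(−983.7/462.239) = 68.0733 + (-30.9433)·0.119061 = 64.3892 °C.

64.39 °C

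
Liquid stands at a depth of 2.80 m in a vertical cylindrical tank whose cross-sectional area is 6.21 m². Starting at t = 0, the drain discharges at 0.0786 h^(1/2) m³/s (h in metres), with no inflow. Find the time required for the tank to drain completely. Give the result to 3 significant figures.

With no inflow, A dh/dt = −0.0786 √h.
This is separable: 2 d(√h)/dt = −0.0786/A, so √h = √h₀ − (0.0786/(2A)) t.
Set h = 0: 2√h₀ = (0.0786/A) t_empty ⇒ t_empty = 2A√h₀/0.0786.
t_empty = 2·6.21·√2.80/0.0786 = 12.420·1.6733/0.0786 = 264.41 s.

264 s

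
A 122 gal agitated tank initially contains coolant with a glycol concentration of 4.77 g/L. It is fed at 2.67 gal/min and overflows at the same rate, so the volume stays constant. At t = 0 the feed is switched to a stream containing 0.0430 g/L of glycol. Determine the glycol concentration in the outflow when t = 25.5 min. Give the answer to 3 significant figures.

2.75 g/L

Accumulation = in − out for the solute gives V dC/dt = Q(C_in − C).
Rewrite as dC/dt + C/τ = C_in/τ, τ = V/Q = 45.693 min.
C approaches C_in exponentially: C(t) = C_in + (C₀ − C_in) e^(−t/τ).
C(25.5) = 0.0430 + (4.77 − 0.0430)·e^(−25.5/45.693) = 0.0430 + (4.7270)·0.57231 = 2.7483 g/L.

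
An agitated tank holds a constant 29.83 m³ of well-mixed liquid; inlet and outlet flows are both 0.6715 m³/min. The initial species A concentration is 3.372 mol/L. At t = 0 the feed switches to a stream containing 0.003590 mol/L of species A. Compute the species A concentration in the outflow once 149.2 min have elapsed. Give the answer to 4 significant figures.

Mass balance on the solute (V constant): V dC/dt = Q(C_in − C).
Rewrite as dC/dt + C/τ = C_in/τ, τ = V/Q = 44.4229 min.
C approaches C_in exponentially: C(t) = C_in + (C₀ − C_in) e^(−t/τ).
C(149.2) = 0.003590 + (3.372 − 0.003590)·e^(−149.2/44.4229) = 0.003590 + (3.36841)·0.0347830 = 0.120754 mol/L.

0.1208 mol/L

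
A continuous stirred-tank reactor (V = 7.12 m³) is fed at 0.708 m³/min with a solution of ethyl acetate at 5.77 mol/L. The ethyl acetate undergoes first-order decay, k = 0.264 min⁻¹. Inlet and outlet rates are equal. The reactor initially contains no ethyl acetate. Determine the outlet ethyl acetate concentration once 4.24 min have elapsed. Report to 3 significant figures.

1.24 mol/L

Species balance: V dC/dt = Q C_in − Q C − k V C.
dC/dt = (Q/V) C_in − (Q/V + k) C; effective rate a = Q/V + k = 0.099438 + 0.264 = 0.36344 min⁻¹.
C_ss = Q C_in/(Q + kV) = 1.5787 mol/L; C(t) = C_ss + (C₀ − C_ss) e^(−a t).
C(4.24) = 1.5787 + (-1.5787)·e^(−0.36344·4.24) = 1.5787 + (-1.5787)·0.21417 = 1.2406 mol/L.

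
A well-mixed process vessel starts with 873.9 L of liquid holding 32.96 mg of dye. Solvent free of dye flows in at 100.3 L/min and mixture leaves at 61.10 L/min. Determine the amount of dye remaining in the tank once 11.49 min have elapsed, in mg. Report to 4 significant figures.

Total volume: dV/dt = Q_in − Q_out = 39.2000 L/min, so V(t) = 873.9 + 39.2000 t and V(11.49) = 1324.31 L.
Species balance (pure solvent in): dm/dt = −Q_out · m/V(t).
dm/m = −Q_out dt/(V₀ + 39.2000 t); integrating gives ln(m/m₀) = −(Q_out/(Q_in−Q_out)) ln(V/V₀).
m = m₀ (V₀/V)^(Q_out/(Q_in−Q_out)) = 32.96 × (873.9/1324.31)^(1.55867) = 17.2427 mg.

17.24 mg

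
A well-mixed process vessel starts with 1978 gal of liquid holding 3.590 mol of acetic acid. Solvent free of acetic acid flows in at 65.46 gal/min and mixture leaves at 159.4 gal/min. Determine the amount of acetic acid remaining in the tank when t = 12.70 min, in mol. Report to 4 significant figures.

Total volume: dV/dt = Q_in − Q_out = -93.9400 gal/min, so V(t) = 1978 − 93.9400 t and V(12.70) = 784.962 gal.
Species balance (pure solvent in): dm/dt = −Q_out · m/V(t).
Separate: dm/m = −Q_out dt/V(t) ⇒ ln(m/m₀) = −(Q_out/(Q_in−Q_out)) ln(V/V₀).
m = m₀ (V₀/V)^(Q_out/(Q_in−Q_out)) = 3.590 × (1978/784.962)^(-1.69683) = 0.748214 mol.

0.7482 mol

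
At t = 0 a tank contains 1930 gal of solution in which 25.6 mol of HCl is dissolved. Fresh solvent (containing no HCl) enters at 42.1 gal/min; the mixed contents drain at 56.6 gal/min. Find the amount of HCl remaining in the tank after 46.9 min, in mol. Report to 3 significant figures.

Let m(t) be the amount of HCl. Volume: V(t) = V₀ + (Q_in − Q_out) t = 1930 − 14.500 t; V(46.9) = 1250.0 gal.
No HCl enters, so dm/dt = −Q_out · (m/V).
Separate: dm/m = −Q_out dt/V(t) ⇒ ln(m/m₀) = −(Q_out/(Q_in−Q_out)) ln(V/V₀).
m = m₀ (V₀/V)^(Q_out/(Q_in−Q_out)) = 25.6 × (1930/1250.0)^(-3.9034) = 4.6967 mol.

4.70 mol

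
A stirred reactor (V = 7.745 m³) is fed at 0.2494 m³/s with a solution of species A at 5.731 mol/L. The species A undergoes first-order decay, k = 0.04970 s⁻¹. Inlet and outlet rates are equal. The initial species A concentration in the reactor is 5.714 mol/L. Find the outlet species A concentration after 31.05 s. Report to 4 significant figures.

2.525 mol/L

Accumulation = in − out − consumed: V dC/dt = Q C_in − Q C − k V C.
This is linear with rate a = Q/V + k = 0.0819014 s⁻¹.
C_ss = Q C_in/(Q + kV) = 2.25327 mol/L; C(t) = C_ss + (C₀ − C_ss) e^(−a t).
C(31.05) = 2.25327 + (3.46073)·e^(−0.0819014·31.05) = 2.25327 + (3.46073)·0.0786271 = 2.52538 mol/L.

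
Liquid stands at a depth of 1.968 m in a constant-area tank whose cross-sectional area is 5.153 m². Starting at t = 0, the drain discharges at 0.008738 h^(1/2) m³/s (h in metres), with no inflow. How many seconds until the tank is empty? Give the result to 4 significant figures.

A dh/dt = −Q_out = −0.008738 √h.
∫ h^(−1/2) dh = −(0.008738/A) ∫ dt, giving 2√h = 2√h₀ − (0.008738/A) t.
Tank is empty when √h = 0: t_empty = 2A√h₀/0.008738.
t_empty = 2·5.153·√1.968/0.008738 = 10.3060·1.40285/0.008738 = 1654.59 s.

1655 s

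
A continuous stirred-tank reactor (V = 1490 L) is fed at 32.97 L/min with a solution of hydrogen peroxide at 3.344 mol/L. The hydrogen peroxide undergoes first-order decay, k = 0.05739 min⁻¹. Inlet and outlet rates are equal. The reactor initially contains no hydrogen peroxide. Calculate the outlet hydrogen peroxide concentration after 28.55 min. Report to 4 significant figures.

Species balance: V dC/dt = Q C_in − Q C − k V C.
This is linear with rate a = Q/V + k = 0.0795175 min⁻¹.
C_ss = Q C_in/(Q + kV) = 0.930542 mol/L; C(t) = C_ss + (C₀ − C_ss) e^(−a t).
C(28.55) = 0.930542 + (-0.930542)·e^(−0.0795175·28.55) = 0.930542 + (-0.930542)·0.103289 = 0.834428 mol/L.

0.8344 mol/L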